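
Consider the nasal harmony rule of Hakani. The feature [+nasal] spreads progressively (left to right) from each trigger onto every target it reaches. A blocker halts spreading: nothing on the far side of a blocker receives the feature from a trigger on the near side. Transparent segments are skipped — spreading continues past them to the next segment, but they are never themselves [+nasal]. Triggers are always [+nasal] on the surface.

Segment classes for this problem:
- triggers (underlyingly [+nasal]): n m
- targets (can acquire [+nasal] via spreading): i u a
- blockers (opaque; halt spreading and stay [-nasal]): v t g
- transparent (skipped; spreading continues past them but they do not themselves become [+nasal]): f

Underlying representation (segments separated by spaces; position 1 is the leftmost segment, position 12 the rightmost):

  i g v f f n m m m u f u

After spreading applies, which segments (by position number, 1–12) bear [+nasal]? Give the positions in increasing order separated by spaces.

6 7 8 9 10 12

From /n/ at 6 rightward: 7 /m/ is itself a trigger — this domain ends here.
From /m/ at 7 rightward: 8 /m/ is itself a trigger — this domain ends here.
From /m/ at 8 rightward: 9 /m/ is itself a trigger — this domain ends here.
From /m/ at 9 rightward: 10 /u/ → [+nasal]; 11 /f/ transparent; 12 /u/ → [+nasal]; word edge.
Target with no active source: position 1 stays [-nasal].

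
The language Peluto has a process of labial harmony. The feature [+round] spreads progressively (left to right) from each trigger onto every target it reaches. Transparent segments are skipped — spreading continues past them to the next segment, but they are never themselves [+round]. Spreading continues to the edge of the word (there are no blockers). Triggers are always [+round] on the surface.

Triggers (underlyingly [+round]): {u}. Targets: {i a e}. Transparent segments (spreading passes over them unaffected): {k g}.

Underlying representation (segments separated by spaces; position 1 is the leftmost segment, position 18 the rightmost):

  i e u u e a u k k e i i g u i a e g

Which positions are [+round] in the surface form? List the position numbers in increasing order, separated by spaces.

From /u/ at 3 rightward: 4 /u/ is itself a trigger — this domain ends here.
From /u/ at 4 rightward: 5 /e/ → [+round]; 6 /a/ → [+round]; 7 /u/ is itself a trigger — this domain ends here.
From /u/ at 7 rightward: 8 /k/ transparent; 9 /k/ transparent; 10 /e/ → [+round]; 11 /i/ → [+round]; 12 /i/ → [+round]; 13 /g/ transparent; 14 /u/ is itself a trigger — this domain ends here.
From /u/ at 14 rightward: 15 /i/ → [+round]; 16 /a/ → [+round]; 17 /e/ → [+round]; 18 /g/ transparent; word edge.
Targets with no active source: positions 1 2 stay [-round].

3 4 5 6 7 10 11 12 14 15 16 17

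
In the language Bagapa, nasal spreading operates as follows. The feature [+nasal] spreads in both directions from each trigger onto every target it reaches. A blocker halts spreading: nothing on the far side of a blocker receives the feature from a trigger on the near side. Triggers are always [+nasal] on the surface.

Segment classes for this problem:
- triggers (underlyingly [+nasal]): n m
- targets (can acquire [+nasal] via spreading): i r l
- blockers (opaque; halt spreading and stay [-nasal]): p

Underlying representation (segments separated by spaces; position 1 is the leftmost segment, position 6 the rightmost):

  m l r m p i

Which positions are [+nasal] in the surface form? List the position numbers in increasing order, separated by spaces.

From /m/ at 1 rightward: 2 /l/ → [+nasal]; 3 /r/ → [+nasal]; 4 /m/ is itself a trigger — this domain ends here.
From /m/ at 1 leftward: word edge.
From /m/ at 4 rightward: 5 /p/ blocks.
From /m/ at 4 leftward: 3 /r/ → [+nasal]; 2 /l/ → [+nasal]; 1 /m/ is itself a trigger — this domain ends here.
Target with no active source: position 6 stays [-nasal].

1 2 3 4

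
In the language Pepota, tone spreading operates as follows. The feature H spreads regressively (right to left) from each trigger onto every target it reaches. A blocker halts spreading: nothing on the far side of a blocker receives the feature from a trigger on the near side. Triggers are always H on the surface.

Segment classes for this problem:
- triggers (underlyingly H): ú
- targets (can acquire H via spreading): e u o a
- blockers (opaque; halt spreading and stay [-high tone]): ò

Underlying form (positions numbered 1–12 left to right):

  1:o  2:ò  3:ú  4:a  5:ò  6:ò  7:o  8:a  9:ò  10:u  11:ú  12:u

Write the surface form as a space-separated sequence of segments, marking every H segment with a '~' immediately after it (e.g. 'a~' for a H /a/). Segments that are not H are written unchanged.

o ò ú~ a ò ò o a ò u~ ú~ u

From /ú/ at 3 leftward: 2 /ò/ blocks.
From /ú/ at 11 leftward: 10 /u/ → H; 9 /ò/ blocks.
Targets with no active source: positions 1 4 7 8 12 stay [-high tone].
H positions on the surface: 3 10 11.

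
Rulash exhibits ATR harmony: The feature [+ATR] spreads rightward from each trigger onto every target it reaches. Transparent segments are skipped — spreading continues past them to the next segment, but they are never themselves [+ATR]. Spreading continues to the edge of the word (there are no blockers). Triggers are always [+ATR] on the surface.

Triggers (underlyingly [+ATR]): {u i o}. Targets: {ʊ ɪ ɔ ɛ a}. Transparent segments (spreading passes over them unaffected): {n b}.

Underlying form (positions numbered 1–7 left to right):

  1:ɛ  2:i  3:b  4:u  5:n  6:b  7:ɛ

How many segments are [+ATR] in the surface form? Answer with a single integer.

3

From /i/ at 2 rightward: 3 /b/ transparent; 4 /u/ is itself a trigger — this domain ends here.
From /u/ at 4 rightward: 5 /n/ transparent; 6 /b/ transparent; 7 /ɛ/ → [+ATR]; word edge.
Target with no active source: position 1 stays [-ATR].
[+ATR] positions on the surface: 2 4 7.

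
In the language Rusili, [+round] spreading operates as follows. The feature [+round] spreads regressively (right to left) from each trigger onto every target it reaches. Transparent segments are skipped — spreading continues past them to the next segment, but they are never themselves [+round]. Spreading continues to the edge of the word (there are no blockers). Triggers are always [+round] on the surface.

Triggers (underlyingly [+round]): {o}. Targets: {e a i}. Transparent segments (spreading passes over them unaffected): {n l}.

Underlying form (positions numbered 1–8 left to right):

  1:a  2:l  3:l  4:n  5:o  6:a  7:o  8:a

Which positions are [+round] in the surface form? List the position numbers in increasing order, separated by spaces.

From /o/ at 5 leftward: 4 /n/ transparent; 3 /l/ transparent; 2 /l/ transparent; 1 /a/ → [+round]; word edge.
From /o/ at 7 leftward: 6 /a/ → [+round]; 5 /o/ is itself a trigger — this domain ends here.
Target with no active source: position 8 stays [-round].

1 5 6 7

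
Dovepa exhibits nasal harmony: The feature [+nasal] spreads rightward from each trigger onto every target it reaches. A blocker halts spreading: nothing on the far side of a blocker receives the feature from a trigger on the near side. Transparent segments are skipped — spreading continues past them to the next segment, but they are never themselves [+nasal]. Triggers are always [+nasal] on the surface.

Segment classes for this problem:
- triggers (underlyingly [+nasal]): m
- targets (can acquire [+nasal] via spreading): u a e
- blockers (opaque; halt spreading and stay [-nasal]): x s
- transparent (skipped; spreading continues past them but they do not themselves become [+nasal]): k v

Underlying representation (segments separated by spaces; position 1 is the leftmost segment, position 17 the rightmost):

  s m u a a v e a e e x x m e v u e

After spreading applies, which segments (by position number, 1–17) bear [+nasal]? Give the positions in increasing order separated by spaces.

2 3 4 5 7 8 9 10 13 14 16 17

From /m/ at 2 rightward: 3 /u/ → [+nasal]; 4 /a/ → [+nasal]; 5 /a/ → [+nasal]; 6 /v/ transparent; 7 /e/ → [+nasal]; 8 /a/ → [+nasal]; 9 /e/ → [+nasal]; 10 /e/ → [+nasal]; 11 /x/ blocks.
From /m/ at 13 rightward: 14 /e/ → [+nasal]; 15 /v/ transparent; 16 /u/ → [+nasal]; 17 /e/ → [+nasal]; word edge.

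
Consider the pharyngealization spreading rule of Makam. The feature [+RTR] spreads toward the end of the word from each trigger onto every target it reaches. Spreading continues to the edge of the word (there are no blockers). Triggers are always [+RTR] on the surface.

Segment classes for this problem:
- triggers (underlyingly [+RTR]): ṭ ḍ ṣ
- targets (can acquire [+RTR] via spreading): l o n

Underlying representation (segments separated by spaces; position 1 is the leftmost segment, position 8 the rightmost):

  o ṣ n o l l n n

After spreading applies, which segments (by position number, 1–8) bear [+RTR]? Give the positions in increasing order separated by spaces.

From /ṣ/ at 2 rightward: 3 /n/ → [+RTR]; 4 /o/ → [+RTR]; 5 /l/ → [+RTR]; 6 /l/ → [+RTR]; 7 /n/ → [+RTR]; 8 /n/ → [+RTR]; word edge.
Target with no active source: position 1 stays [-emphatic].

2 3 4 5 6 7 8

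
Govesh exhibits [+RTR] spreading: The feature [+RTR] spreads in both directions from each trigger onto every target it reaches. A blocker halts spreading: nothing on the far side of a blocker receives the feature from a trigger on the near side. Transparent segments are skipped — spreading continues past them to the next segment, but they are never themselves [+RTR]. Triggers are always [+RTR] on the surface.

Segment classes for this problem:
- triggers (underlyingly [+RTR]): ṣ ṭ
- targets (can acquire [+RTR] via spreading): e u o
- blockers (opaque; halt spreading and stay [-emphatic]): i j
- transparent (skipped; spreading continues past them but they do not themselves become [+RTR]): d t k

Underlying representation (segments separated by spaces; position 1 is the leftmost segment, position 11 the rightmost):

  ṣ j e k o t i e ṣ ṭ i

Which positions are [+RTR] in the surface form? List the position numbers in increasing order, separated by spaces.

1 8 9 10

From /ṣ/ at 1 rightward: 2 /j/ blocks.
From /ṣ/ at 1 leftward: word edge.
From /ṣ/ at 9 rightward: 10 /ṭ/ is itself a trigger — this domain ends here.
From /ṣ/ at 9 leftward: 8 /e/ → [+RTR]; 7 /i/ blocks.
From /ṭ/ at 10 rightward: 11 /i/ blocks.
From /ṭ/ at 10 leftward: 9 /ṣ/ is itself a trigger — this domain ends here.
Targets with no active source: positions 3 5 stay [-emphatic].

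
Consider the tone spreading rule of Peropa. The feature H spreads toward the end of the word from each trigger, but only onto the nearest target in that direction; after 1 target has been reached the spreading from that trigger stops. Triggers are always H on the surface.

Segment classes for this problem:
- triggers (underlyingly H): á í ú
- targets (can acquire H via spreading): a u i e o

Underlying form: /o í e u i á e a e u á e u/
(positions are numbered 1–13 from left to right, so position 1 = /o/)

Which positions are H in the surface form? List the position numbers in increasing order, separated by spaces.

From /í/ at 2 rightward: 3 /e/ → H; bound reached.
From /á/ at 6 rightward: 7 /e/ → H; bound reached.
From /á/ at 11 rightward: 12 /e/ → H; bound reached.
Targets with no active source: positions 1 4 5 8 9 10 13 stay [-high tone].

2 3 6 7 11 12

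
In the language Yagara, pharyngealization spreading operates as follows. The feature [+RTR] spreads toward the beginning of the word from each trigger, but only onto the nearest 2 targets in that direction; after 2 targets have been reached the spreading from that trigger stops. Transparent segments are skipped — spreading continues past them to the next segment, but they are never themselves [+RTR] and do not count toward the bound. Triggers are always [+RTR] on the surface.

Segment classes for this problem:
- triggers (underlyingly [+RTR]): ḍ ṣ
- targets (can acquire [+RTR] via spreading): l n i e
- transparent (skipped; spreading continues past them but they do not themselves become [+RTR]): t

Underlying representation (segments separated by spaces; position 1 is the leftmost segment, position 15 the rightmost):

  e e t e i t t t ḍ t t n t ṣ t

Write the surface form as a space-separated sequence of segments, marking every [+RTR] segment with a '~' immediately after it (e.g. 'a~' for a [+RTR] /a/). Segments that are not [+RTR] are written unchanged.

e e t e~ i~ t t t ḍ~ t t n~ t ṣ~ t

From /ḍ/ at 9 leftward: 8 /t/ transparent; 7 /t/ transparent; 6 /t/ transparent; 5 /i/ → [+RTR]; 4 /e/ → [+RTR]; bound reached.
From /ṣ/ at 14 leftward: 13 /t/ transparent; 12 /n/ → [+RTR]; 11 /t/ transparent; 10 /t/ transparent; 9 /ḍ/ is itself a trigger — this domain ends here.
Targets with no active source: positions 1 2 stay [-emphatic].
[+RTR] positions on the surface: 4 5 9 12 14.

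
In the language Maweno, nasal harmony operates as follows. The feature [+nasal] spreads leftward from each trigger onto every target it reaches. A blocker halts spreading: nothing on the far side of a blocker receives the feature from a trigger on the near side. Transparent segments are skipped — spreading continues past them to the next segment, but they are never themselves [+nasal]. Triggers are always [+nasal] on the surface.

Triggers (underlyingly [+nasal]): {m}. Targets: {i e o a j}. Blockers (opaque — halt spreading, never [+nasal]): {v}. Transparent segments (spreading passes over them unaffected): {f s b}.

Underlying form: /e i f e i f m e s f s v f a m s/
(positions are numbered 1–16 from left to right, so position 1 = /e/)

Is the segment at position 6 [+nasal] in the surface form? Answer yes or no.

From /m/ at 7 leftward: 6 /f/ transparent; 5 /i/ → [+nasal]; 4 /e/ → [+nasal]; 3 /f/ transparent; 2 /i/ → [+nasal]; 1 /e/ → [+nasal]; word edge.
From /m/ at 15 leftward: 14 /a/ → [+nasal]; 13 /f/ transparent; 12 /v/ blocks.
Target with no active source: position 8 stays [-nasal].
[+nasal] positions on the surface: 1 2 4 5 7 14 15.

no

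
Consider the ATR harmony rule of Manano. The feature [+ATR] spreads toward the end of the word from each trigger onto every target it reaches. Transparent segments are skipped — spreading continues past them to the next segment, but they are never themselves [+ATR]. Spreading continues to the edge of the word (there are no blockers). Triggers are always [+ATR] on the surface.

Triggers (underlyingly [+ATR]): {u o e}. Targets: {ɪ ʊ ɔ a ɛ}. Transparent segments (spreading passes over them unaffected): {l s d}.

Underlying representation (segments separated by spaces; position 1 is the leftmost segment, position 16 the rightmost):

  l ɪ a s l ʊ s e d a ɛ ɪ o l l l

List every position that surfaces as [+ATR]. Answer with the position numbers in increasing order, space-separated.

8 10 11 12 13

From /e/ at 8 rightward: 9 /d/ transparent; 10 /a/ → [+ATR]; 11 /ɛ/ → [+ATR]; 12 /ɪ/ → [+ATR]; 13 /o/ is itself a trigger — this domain ends here.
From /o/ at 13 rightward: 14 /l/ transparent; 15 /l/ transparent; 16 /l/ transparent; word edge.
Targets with no active source: positions 2 3 6 stay [-ATR].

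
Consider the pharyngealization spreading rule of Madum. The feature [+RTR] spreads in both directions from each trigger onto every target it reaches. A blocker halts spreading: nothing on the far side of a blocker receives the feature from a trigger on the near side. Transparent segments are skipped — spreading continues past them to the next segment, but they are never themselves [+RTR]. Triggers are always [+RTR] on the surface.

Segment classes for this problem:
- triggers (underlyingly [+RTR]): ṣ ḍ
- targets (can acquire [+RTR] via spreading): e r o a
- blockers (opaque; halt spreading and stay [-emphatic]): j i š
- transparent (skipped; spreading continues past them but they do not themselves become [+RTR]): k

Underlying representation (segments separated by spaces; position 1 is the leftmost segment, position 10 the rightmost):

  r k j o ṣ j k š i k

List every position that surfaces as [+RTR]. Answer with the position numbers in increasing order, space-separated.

From /ṣ/ at 5 rightward: 6 /j/ blocks.
From /ṣ/ at 5 leftward: 4 /o/ → [+RTR]; 3 /j/ blocks.
Target with no active source: position 1 stays [-emphatic].

4 5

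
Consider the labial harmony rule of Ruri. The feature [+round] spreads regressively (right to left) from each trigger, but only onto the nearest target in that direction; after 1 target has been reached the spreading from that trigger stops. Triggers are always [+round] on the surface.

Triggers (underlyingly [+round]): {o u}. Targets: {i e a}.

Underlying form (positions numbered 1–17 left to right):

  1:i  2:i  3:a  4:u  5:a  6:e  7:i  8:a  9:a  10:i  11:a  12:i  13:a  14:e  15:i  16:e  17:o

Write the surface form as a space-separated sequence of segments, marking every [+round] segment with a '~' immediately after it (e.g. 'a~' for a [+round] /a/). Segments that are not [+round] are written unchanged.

i i a~ u~ a e i a a i a i a e i e~ o~

From /u/ at 4 leftward: 3 /a/ → [+round]; bound reached.
From /o/ at 17 leftward: 16 /e/ → [+round]; bound reached.
Targets with no active source: positions 1 2 5 6 7 8 9 10 11 12 13 14 15 stay [-round].
[+round] positions on the surface: 3 4 16 17.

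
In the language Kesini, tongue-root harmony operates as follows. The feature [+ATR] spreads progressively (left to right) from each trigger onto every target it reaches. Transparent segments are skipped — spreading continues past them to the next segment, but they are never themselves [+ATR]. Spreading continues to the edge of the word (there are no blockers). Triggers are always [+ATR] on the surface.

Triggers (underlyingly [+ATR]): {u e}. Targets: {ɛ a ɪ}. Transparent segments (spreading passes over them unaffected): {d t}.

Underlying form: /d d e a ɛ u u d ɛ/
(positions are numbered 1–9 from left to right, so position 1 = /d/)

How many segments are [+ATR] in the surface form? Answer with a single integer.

6

From /e/ at 3 rightward: 4 /a/ → [+ATR]; 5 /ɛ/ → [+ATR]; 6 /u/ is itself a trigger — this domain ends here.
From /u/ at 6 rightward: 7 /u/ is itself a trigger — this domain ends here.
From /u/ at 7 rightward: 8 /d/ transparent; 9 /ɛ/ → [+ATR]; word edge.
[+ATR] positions on the surface: 3 4 5 6 7 9.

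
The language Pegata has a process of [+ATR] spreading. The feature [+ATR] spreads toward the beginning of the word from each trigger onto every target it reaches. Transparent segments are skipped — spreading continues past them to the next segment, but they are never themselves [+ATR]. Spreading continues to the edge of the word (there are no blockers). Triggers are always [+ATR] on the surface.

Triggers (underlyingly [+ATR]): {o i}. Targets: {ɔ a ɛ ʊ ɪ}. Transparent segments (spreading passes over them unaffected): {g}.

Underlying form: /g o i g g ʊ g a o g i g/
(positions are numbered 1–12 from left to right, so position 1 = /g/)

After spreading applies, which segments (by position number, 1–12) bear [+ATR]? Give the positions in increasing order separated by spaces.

2 3 6 8 9 11

From /o/ at 2 leftward: 1 /g/ transparent; word edge.
From /i/ at 3 leftward: 2 /o/ is itself a trigger — this domain ends here.
From /o/ at 9 leftward: 8 /a/ → [+ATR]; 7 /g/ transparent; 6 /ʊ/ → [+ATR]; 5 /g/ transparent; 4 /g/ transparent; 3 /i/ is itself a trigger — this domain ends here.
From /i/ at 11 leftward: 10 /g/ transparent; 9 /o/ is itself a trigger — this domain ends here.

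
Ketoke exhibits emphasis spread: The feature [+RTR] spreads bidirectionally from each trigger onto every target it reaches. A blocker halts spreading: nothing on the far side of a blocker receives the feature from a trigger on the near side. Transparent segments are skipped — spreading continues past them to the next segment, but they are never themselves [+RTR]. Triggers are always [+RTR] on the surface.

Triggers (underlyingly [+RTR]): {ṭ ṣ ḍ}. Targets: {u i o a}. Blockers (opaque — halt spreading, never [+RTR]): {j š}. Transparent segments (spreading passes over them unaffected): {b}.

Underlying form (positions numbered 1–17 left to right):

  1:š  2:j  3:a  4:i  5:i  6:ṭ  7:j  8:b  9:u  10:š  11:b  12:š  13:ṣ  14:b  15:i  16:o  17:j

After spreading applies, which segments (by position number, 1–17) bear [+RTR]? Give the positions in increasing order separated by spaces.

3 4 5 6 13 15 16

From /ṭ/ at 6 rightward: 7 /j/ blocks.
From /ṭ/ at 6 leftward: 5 /i/ → [+RTR]; 4 /i/ → [+RTR]; 3 /a/ → [+RTR]; 2 /j/ blocks.
From /ṣ/ at 13 rightward: 14 /b/ transparent; 15 /i/ → [+RTR]; 16 /o/ → [+RTR]; 17 /j/ blocks.
From /ṣ/ at 13 leftward: 12 /š/ blocks.
Target with no active source: position 9 stays [-emphatic].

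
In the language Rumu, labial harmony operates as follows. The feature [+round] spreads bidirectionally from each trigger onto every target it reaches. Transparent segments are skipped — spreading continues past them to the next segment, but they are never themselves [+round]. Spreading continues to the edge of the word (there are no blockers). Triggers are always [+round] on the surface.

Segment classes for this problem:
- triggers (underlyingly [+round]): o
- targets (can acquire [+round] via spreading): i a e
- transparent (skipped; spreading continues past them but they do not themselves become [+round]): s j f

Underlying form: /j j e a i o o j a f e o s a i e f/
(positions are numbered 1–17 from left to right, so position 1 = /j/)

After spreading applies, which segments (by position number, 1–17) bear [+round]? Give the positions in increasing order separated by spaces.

3 4 5 6 7 9 11 12 14 15 16

From /o/ at 6 rightward: 7 /o/ is itself a trigger — this domain ends here.
From /o/ at 6 leftward: 5 /i/ → [+round]; 4 /a/ → [+round]; 3 /e/ → [+round]; 2 /j/ transparent; 1 /j/ transparent; word edge.
From /o/ at 7 rightward: 8 /j/ transparent; 9 /a/ → [+round]; 10 /f/ transparent; 11 /e/ → [+round]; 12 /o/ is itself a trigger — this domain ends here.
From /o/ at 7 leftward: 6 /o/ is itself a trigger — this domain ends here.
From /o/ at 12 rightward: 13 /s/ transparent; 14 /a/ → [+round]; 15 /i/ → [+round]; 16 /e/ → [+round]; 17 /f/ transparent; word edge.
From /o/ at 12 leftward: 11 /e/ → [+round]; 10 /f/ transparent; 9 /a/ → [+round]; 8 /j/ transparent; 7 /o/ is itself a trigger — this domain ends here.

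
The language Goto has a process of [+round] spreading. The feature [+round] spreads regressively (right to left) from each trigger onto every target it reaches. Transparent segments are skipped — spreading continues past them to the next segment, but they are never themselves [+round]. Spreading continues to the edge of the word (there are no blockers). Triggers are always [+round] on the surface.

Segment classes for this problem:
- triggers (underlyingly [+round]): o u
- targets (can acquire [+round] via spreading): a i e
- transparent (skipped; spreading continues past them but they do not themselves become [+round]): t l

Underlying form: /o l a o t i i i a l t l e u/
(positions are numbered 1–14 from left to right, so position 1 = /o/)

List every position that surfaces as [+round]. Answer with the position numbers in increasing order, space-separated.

1 3 4 6 7 8 9 13 14

From /o/ at 1 leftward: word edge.
From /o/ at 4 leftward: 3 /a/ → [+round]; 2 /l/ transparent; 1 /o/ is itself a trigger — this domain ends here.
From /u/ at 14 leftward: 13 /e/ → [+round]; 12 /l/ transparent; 11 /t/ transparent; 10 /l/ transparent; 9 /a/ → [+round]; 8 /i/ → [+round]; 7 /i/ → [+round]; 6 /i/ → [+round]; 5 /t/ transparent; 4 /o/ is itself a trigger — this domain ends here.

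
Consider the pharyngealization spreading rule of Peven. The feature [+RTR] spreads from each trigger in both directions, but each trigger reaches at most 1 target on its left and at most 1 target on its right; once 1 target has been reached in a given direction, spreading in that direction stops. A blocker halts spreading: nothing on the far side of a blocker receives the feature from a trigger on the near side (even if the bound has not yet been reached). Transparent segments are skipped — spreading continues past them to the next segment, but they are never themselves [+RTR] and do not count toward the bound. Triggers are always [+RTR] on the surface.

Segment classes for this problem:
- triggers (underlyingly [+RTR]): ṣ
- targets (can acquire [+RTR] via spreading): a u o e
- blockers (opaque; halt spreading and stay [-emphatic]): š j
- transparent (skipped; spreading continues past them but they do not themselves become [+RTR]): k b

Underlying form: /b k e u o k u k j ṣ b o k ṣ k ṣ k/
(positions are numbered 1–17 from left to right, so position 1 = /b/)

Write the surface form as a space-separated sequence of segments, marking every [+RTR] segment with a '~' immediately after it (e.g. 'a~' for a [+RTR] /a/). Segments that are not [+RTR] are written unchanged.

b k e u o k u k j ṣ~ b o~ k ṣ~ k ṣ~ k

From /ṣ/ at 10 rightward: 11 /b/ transparent; 12 /o/ → [+RTR]; bound reached.
From /ṣ/ at 10 leftward: 9 /j/ blocks.
From /ṣ/ at 14 rightward: 15 /k/ transparent; 16 /ṣ/ is itself a trigger — this domain ends here.
From /ṣ/ at 14 leftward: 13 /k/ transparent; 12 /o/ → [+RTR]; bound reached.
From /ṣ/ at 16 rightward: 17 /k/ transparent; word edge.
From /ṣ/ at 16 leftward: 15 /k/ transparent; 14 /ṣ/ is itself a trigger — this domain ends here.
Targets with no active source: positions 3 4 5 7 stay [-emphatic].
[+RTR] positions on the surface: 10 12 14 16.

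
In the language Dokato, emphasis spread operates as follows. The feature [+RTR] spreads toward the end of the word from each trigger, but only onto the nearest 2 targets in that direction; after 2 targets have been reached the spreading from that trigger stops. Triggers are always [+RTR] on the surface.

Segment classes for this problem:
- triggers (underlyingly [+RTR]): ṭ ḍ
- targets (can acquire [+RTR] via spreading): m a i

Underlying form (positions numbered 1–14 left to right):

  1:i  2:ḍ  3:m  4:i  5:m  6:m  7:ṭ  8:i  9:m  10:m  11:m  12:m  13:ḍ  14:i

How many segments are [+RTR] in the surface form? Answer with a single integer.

From /ḍ/ at 2 rightward: 3 /m/ → [+RTR]; 4 /i/ → [+RTR]; bound reached.
From /ṭ/ at 7 rightward: 8 /i/ → [+RTR]; 9 /m/ → [+RTR]; bound reached.
From /ḍ/ at 13 rightward: 14 /i/ → [+RTR]; word edge.
Targets with no active source: positions 1 5 6 10 11 12 stay [-emphatic].
[+RTR] positions on the surface: 2 3 4 7 8 9 13 14.

8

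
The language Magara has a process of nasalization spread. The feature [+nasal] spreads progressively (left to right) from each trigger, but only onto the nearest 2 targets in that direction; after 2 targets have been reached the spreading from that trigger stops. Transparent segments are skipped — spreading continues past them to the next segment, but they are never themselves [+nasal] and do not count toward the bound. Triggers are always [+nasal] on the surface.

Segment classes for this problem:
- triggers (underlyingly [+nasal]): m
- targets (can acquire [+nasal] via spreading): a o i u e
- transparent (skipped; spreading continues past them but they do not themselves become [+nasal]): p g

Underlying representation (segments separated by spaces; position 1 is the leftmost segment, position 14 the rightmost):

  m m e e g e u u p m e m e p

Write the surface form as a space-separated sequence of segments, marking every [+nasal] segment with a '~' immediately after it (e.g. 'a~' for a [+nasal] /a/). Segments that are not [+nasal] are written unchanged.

m~ m~ e~ e~ g e u u p m~ e~ m~ e~ p

From /m/ at 1 rightward: 2 /m/ is itself a trigger — this domain ends here.
From /m/ at 2 rightward: 3 /e/ → [+nasal]; 4 /e/ → [+nasal]; bound reached.
From /m/ at 10 rightward: 11 /e/ → [+nasal]; 12 /m/ is itself a trigger — this domain ends here.
From /m/ at 12 rightward: 13 /e/ → [+nasal]; 14 /p/ transparent; word edge.
Targets with no active source: positions 6 7 8 stay [-nasal].
[+nasal] positions on the surface: 1 2 3 4 10 11 12 13.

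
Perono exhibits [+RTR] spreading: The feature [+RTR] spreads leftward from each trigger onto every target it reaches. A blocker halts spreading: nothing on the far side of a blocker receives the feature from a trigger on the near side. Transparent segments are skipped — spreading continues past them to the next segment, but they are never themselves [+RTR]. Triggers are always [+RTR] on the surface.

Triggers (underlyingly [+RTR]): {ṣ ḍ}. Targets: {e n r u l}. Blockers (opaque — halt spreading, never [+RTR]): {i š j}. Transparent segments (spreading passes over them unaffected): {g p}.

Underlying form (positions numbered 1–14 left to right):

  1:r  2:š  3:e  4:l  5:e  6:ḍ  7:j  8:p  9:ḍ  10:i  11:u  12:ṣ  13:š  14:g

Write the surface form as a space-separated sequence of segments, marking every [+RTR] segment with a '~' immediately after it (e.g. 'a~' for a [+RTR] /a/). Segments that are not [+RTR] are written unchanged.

From /ḍ/ at 6 leftward: 5 /e/ → [+RTR]; 4 /l/ → [+RTR]; 3 /e/ → [+RTR]; 2 /š/ blocks.
From /ḍ/ at 9 leftward: 8 /p/ transparent; 7 /j/ blocks.
From /ṣ/ at 12 leftward: 11 /u/ → [+RTR]; 10 /i/ blocks.
Target with no active source: position 1 stays [-emphatic].
[+RTR] positions on the surface: 3 4 5 6 9 11 12.

r š e~ l~ e~ ḍ~ j p ḍ~ i u~ ṣ~ š g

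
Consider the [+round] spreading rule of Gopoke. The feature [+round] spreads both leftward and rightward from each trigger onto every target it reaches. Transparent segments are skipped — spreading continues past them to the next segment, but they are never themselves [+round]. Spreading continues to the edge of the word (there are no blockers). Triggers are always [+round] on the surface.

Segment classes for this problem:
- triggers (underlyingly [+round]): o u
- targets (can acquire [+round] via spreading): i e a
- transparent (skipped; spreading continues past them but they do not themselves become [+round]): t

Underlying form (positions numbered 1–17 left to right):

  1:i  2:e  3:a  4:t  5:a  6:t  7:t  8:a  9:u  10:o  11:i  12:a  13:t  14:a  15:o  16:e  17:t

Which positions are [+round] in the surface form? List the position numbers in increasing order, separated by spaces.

1 2 3 5 8 9 10 11 12 14 15 16

From /u/ at 9 rightward: 10 /o/ is itself a trigger — this domain ends here.
From /u/ at 9 leftward: 8 /a/ → [+round]; 7 /t/ transparent; 6 /t/ transparent; 5 /a/ → [+round]; 4 /t/ transparent; 3 /a/ → [+round]; 2 /e/ → [+round]; 1 /i/ → [+round]; word edge.
From /o/ at 10 rightward: 11 /i/ → [+round]; 12 /a/ → [+round]; 13 /t/ transparent; 14 /a/ → [+round]; 15 /o/ is itself a trigger — this domain ends here.
From /o/ at 10 leftward: 9 /u/ is itself a trigger — this domain ends here.
From /o/ at 15 rightward: 16 /e/ → [+round]; 17 /t/ transparent; word edge.
From /o/ at 15 leftward: 14 /a/ → [+round]; 13 /t/ transparent; 12 /a/ → [+round]; 11 /i/ → [+round]; 10 /o/ is itself a trigger — this domain ends here.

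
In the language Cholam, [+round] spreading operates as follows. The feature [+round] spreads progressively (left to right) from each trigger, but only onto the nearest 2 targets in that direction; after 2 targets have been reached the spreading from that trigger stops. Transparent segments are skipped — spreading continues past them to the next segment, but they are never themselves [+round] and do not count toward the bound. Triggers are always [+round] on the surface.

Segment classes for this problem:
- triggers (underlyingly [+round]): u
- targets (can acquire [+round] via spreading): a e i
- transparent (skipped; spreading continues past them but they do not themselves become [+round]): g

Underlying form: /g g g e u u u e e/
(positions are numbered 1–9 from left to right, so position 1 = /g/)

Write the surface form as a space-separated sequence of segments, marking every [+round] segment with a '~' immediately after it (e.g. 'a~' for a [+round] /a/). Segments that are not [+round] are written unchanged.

g g g e u~ u~ u~ e~ e~

From /u/ at 5 rightward: 6 /u/ is itself a trigger — this domain ends here.
From /u/ at 6 rightward: 7 /u/ is itself a trigger — this domain ends here.
From /u/ at 7 rightward: 8 /e/ → [+round]; 9 /e/ → [+round]; bound reached.
Target with no active source: position 4 stays [-round].
[+round] positions on the surface: 5 6 7 8 9.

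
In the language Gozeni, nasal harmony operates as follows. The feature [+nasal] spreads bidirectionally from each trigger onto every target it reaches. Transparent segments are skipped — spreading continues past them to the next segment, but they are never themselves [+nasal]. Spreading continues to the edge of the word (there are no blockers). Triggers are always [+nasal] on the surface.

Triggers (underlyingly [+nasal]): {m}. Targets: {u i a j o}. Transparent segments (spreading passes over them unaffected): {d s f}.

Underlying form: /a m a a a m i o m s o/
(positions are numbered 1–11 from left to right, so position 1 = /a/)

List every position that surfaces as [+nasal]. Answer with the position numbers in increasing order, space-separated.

From /m/ at 2 rightward: 3 /a/ → [+nasal]; 4 /a/ → [+nasal]; 5 /a/ → [+nasal]; 6 /m/ is itself a trigger — this domain ends here.
From /m/ at 2 leftward: 1 /a/ → [+nasal]; word edge.
From /m/ at 6 rightward: 7 /i/ → [+nasal]; 8 /o/ → [+nasal]; 9 /m/ is itself a trigger — this domain ends here.
From /m/ at 6 leftward: 5 /a/ → [+nasal]; 4 /a/ → [+nasal]; 3 /a/ → [+nasal]; 2 /m/ is itself a trigger — this domain ends here.
From /m/ at 9 rightward: 10 /s/ transparent; 11 /o/ → [+nasal]; word edge.
From /m/ at 9 leftward: 8 /o/ → [+nasal]; 7 /i/ → [+nasal]; 6 /m/ is itself a trigger — this domain ends here.

1 2 3 4 5 6 7 8 9 11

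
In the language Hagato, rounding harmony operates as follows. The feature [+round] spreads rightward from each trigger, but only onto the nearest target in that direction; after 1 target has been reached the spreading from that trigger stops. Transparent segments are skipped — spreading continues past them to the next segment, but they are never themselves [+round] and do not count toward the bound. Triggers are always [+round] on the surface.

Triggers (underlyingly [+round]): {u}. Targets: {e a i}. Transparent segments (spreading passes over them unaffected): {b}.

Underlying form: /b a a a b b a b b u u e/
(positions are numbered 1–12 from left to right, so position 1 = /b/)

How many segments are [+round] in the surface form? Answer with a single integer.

From /u/ at 10 rightward: 11 /u/ is itself a trigger — this domain ends here.
From /u/ at 11 rightward: 12 /e/ → [+round]; bound reached.
Targets with no active source: positions 2 3 4 7 stay [-round].
[+round] positions on the surface: 10 11 12.

3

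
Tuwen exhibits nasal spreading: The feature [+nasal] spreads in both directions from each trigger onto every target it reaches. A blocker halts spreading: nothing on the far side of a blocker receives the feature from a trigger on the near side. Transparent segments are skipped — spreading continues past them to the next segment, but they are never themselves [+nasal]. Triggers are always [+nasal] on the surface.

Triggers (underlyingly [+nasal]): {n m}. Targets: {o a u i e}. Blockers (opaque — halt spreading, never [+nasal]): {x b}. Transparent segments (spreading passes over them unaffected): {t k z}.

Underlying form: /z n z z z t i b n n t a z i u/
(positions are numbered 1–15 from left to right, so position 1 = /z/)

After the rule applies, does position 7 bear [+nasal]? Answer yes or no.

yes

From /n/ at 2 rightward: 3 /z/ transparent; 4 /z/ transparent; 5 /z/ transparent; 6 /t/ transparent; 7 /i/ → [+nasal]; 8 /b/ blocks.
From /n/ at 2 leftward: 1 /z/ transparent; word edge.
From /n/ at 9 rightward: 10 /n/ is itself a trigger — this domain ends here.
From /n/ at 9 leftward: 8 /b/ blocks.
From /n/ at 10 rightward: 11 /t/ transparent; 12 /a/ → [+nasal]; 13 /z/ transparent; 14 /i/ → [+nasal]; 15 /u/ → [+nasal]; word edge.
From /n/ at 10 leftward: 9 /n/ is itself a trigger — this domain ends here.
[+nasal] positions on the surface: 2 7 9 10 12 14 15.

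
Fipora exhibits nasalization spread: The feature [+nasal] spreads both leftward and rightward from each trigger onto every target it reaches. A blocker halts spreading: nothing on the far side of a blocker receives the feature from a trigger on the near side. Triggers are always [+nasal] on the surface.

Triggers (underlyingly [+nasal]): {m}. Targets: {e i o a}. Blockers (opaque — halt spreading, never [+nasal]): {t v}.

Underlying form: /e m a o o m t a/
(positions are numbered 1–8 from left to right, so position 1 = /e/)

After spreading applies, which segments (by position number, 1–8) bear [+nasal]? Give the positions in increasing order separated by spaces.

1 2 3 4 5 6

From /m/ at 2 rightward: 3 /a/ → [+nasal]; 4 /o/ → [+nasal]; 5 /o/ → [+nasal]; 6 /m/ is itself a trigger — this domain ends here.
From /m/ at 2 leftward: 1 /e/ → [+nasal]; word edge.
From /m/ at 6 rightward: 7 /t/ blocks.
From /m/ at 6 leftward: 5 /o/ → [+nasal]; 4 /o/ → [+nasal]; 3 /a/ → [+nasal]; 2 /m/ is itself a trigger — this domain ends here.
Target with no active source: position 8 stays [-nasal].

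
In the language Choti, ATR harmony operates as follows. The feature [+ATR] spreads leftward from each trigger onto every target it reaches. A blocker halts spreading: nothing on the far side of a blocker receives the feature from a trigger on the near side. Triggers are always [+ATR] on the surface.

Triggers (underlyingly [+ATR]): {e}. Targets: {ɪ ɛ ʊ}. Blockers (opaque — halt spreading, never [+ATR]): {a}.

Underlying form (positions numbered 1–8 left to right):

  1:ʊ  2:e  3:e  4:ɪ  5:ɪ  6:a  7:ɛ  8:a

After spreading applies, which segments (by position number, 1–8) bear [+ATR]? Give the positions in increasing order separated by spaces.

From /e/ at 2 leftward: 1 /ʊ/ → [+ATR]; word edge.
From /e/ at 3 leftward: 2 /e/ is itself a trigger — this domain ends here.
Targets with no active source: positions 4 5 7 stay [-ATR].

1 2 3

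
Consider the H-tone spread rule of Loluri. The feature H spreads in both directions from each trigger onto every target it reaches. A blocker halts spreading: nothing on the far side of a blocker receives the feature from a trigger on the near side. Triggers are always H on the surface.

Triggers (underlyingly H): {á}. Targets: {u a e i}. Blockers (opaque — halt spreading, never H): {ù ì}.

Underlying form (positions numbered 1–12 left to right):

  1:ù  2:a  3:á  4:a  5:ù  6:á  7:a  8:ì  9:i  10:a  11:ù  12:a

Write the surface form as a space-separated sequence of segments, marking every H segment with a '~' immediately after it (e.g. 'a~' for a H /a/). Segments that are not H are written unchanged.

ù a~ á~ a~ ù á~ a~ ì i a ù a

From /á/ at 3 rightward: 4 /a/ → H; 5 /ù/ blocks.
From /á/ at 3 leftward: 2 /a/ → H; 1 /ù/ blocks.
From /á/ at 6 rightward: 7 /a/ → H; 8 /ì/ blocks.
From /á/ at 6 leftward: 5 /ù/ blocks.
Targets with no active source: positions 9 10 12 stay [-high tone].
H positions on the surface: 2 3 4 6 7.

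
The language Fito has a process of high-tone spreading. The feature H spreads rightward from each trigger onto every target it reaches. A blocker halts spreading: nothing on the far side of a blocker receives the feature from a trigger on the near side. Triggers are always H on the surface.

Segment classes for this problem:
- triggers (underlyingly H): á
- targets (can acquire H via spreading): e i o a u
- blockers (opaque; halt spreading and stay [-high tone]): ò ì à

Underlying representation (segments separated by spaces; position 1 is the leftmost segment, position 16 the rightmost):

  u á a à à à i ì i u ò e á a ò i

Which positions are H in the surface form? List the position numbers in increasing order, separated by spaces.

From /á/ at 2 rightward: 3 /a/ → H; 4 /à/ blocks.
From /á/ at 13 rightward: 14 /a/ → H; 15 /ò/ blocks.
Targets with no active source: positions 1 7 9 10 12 16 stay [-high tone].

2 3 13 14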